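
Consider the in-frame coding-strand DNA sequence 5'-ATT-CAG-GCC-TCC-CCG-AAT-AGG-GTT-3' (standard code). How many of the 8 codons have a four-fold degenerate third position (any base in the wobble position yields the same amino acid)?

Codon 1 ATT (Ile): third position 3-fold.
Codon 2 CAG (Gln): third position 2-fold.
Codon 3 GCC (Ala): third position 4-fold.
Codon 4 TCC (Ser): third position 4-fold.
Codon 5 CCG (Pro): third position 4-fold.
Codon 6 AAT (Asn): third position 2-fold.
Codon 7 AGG (Arg): third position 2-fold.
Codon 8 GTT (Val): third position 4-fold.
Four-fold degenerate third positions: 4.

4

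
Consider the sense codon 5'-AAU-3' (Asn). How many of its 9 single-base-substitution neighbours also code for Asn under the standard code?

1

Position 1: none → 0 synonymous.
Position 2: none → 0 synonymous.
Position 3: AAC → 1 synonymous.
Total: 0 + 0 + 1 = 1.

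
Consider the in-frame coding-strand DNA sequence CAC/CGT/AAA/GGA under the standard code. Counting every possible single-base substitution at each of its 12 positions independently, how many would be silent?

8

Codon 1 (CAC, His): 1 synonymous substitution.
Codon 2 (CGT, Arg): 3 synonymous substitutions.
Codon 3 (AAA, Lys): 1 synonymous substitution.
Codon 4 (GGA, Gly): 3 synonymous substitutions.
Total: 1 + 3 + 1 + 3 = 8.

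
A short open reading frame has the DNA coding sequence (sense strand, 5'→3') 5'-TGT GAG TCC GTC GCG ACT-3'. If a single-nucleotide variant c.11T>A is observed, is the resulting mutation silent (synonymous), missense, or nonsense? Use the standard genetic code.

Position 11 falls in codon 4: GTC → Val.
After the substitution the codon is GAC → Asp.
Val ≠ Asp, so this is a missense mutation.

missense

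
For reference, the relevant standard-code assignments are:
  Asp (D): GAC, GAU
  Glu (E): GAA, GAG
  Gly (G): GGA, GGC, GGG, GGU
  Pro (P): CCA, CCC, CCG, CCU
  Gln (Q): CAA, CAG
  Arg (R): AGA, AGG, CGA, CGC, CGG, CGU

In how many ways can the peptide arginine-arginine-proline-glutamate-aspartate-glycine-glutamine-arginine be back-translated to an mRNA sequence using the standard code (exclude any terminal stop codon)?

Arg: 6 codons.
Arg: 6 codons.
Pro: 4 codons.
Glu: 2 codons.
Asp: 2 codons.
Gly: 4 codons.
Gln: 2 codons.
Arg: 6 codons.
6 × 6 × 4 × 2 × 2 × 4 × 2 × 6 = 27648.

27648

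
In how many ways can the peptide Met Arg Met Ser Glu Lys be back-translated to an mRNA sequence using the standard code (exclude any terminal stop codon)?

Met: 1 codon.
Arg: 6 codons.
Met: 1 codon.
Ser: 6 codons.
Glu: 2 codons.
Lys: 2 codons.
1 × 6 × 1 × 6 × 2 × 2 = 144.

144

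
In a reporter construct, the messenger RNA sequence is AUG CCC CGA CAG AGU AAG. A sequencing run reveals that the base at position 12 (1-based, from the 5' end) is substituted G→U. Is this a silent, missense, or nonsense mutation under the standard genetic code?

missense

Position 12 falls in codon 4: CAG → Gln.
After the substitution the codon is CAU → His.
Gln ≠ His, so this is a missense mutation.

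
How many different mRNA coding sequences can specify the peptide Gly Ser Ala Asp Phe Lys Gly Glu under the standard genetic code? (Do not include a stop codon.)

6144

Gly: 4 codons.
Ser: 6 codons.
Ala: 4 codons.
Asp: 2 codons.
Phe: 2 codons.
Lys: 2 codons.
Gly: 4 codons.
Glu: 2 codons.
4 × 6 × 4 × 2 × 2 × 2 × 4 × 2 = 6144.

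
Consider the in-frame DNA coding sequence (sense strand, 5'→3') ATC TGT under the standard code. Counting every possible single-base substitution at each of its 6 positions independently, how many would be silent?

Codon 1 (ATC, Ile): 2 synonymous substitutions.
Codon 2 (TGT, Cys): 1 synonymous substitution.
Total: 2 + 1 = 3.

3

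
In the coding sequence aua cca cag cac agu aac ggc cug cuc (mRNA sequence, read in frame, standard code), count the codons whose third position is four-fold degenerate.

Codon 1 AUA (Ile): third position 3-fold.
Codon 2 CCA (Pro): third position 4-fold.
Codon 3 CAG (Gln): third position 2-fold.
Codon 4 CAC (His): third position 2-fold.
Codon 5 AGU (Ser): third position 2-fold.
Codon 6 AAC (Asn): third position 2-fold.
Codon 7 GGC (Gly): third position 4-fold.
Codon 8 CUG (Leu): third position 4-fold.
Codon 9 CUC (Leu): third position 4-fold.
Four-fold degenerate third positions: 4.

4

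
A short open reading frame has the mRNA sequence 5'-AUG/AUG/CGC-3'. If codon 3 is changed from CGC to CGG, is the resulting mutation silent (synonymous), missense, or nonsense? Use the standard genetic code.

Position 9 falls in codon 3: CGC → Arg.
After the substitution the codon is CGG → Arg.
Both encode Arg, so the change is synonymous.

silent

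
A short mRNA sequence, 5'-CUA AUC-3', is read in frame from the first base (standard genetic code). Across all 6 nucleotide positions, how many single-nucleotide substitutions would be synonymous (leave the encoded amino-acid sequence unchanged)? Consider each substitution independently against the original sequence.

Codon 1 (CUA, Leu): 4 synonymous substitutions.
Codon 2 (AUC, Ile): 2 synonymous substitutions.
Total: 4 + 2 = 6.

6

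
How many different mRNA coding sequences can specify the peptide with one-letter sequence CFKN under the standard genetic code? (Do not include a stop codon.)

Cys: 2 codons.
Phe: 2 codons.
Lys: 2 codons.
Asn: 2 codons.
2 × 2 × 2 × 2 = 16.

16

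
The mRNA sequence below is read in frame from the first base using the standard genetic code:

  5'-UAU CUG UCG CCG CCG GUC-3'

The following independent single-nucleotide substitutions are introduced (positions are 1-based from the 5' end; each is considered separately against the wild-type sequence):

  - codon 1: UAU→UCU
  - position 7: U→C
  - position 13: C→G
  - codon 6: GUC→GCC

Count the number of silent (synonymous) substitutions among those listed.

0

Codon 1: UAU (Tyr) → UCU (Ser) — missense.
Codon 3: UCG (Ser) → CCG (Pro) — missense.
Codon 5: CCG (Pro) → GCG (Ala) — missense.
Codon 6: GUC (Val) → GCC (Ala) — missense.
Synonymous: 0 of 4.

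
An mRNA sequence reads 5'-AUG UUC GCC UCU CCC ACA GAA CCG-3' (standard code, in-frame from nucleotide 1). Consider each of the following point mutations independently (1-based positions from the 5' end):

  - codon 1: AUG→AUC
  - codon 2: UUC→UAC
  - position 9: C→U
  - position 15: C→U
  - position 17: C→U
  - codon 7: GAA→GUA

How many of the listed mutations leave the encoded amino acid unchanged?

Codon 1: AUG (Met) → AUC (Ile) — missense.
Codon 2: UUC (Phe) → UAC (Tyr) — missense.
Codon 3: GCC (Ala) → GCU (Ala) — synonymous.
Codon 5: CCC (Pro) → CCU (Pro) — synonymous.
Codon 6: ACA (Thr) → AUA (Ile) — missense.
Codon 7: GAA (Glu) → GUA (Val) — missense.
Synonymous: 2 of 6.

2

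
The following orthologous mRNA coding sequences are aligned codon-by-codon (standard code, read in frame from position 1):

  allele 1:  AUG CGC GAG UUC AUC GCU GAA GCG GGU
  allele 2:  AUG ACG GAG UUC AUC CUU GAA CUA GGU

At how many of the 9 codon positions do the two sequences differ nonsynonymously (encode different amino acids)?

3

Codon 1: AUG Met / AUG Met — identical.
Codon 2: CGC Arg / ACG Thr — nonsynonymous.
Codon 3: GAG Glu / GAG Glu — identical.
Codon 4: UUC Phe / UUC Phe — identical.
Codon 5: AUC Ile / AUC Ile — identical.
Codon 6: GCU Ala / CUU Leu — nonsynonymous.
Codon 7: GAA Glu / GAA Glu — identical.
Codon 8: GCG Ala / CUA Leu — nonsynonymous.
Codon 9: GGU Gly / GGU Gly — identical.
Nonsynonymous differences: 3.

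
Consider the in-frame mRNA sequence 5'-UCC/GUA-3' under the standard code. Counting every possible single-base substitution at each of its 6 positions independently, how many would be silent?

6

Codon 1 (UCC, Ser): 3 synonymous substitutions.
Codon 2 (GUA, Val): 3 synonymous substitutions.
Total: 3 + 3 = 6.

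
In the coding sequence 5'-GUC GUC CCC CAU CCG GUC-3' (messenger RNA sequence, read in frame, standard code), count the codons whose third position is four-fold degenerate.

Codon 1 GUC (Val): third position 4-fold.
Codon 2 GUC (Val): third position 4-fold.
Codon 3 CCC (Pro): third position 4-fold.
Codon 4 CAU (His): third position 2-fold.
Codon 5 CCG (Pro): third position 4-fold.
Codon 6 GUC (Val): third position 4-fold.
Four-fold degenerate third positions: 5.

5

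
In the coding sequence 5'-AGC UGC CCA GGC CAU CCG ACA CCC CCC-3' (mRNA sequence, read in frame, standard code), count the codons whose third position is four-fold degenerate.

6

Codon 1 AGC (Ser): third position 2-fold.
Codon 2 UGC (Cys): third position 2-fold.
Codon 3 CCA (Pro): third position 4-fold.
Codon 4 GGC (Gly): third position 4-fold.
Codon 5 CAU (His): third position 2-fold.
Codon 6 CCG (Pro): third position 4-fold.
Codon 7 ACA (Thr): third position 4-fold.
Codon 8 CCC (Pro): third position 4-fold.
Codon 9 CCC (Pro): third position 4-fold.
Four-fold degenerate third positions: 6.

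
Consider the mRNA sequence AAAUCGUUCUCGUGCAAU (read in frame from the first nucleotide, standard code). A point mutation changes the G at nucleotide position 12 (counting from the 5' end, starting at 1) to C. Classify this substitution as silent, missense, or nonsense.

silent

Position 12 falls in codon 4: UCG → Ser.
After the substitution the codon is UCC → Ser.
Both encode Ser, so the change is synonymous.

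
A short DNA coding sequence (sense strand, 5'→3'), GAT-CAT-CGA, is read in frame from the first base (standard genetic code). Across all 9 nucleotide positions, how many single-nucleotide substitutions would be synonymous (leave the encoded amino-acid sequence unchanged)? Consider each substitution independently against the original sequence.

Codon 1 (GAT, Asp): 1 synonymous substitution.
Codon 2 (CAT, His): 1 synonymous substitution.
Codon 3 (CGA, Arg): 4 synonymous substitutions.
Total: 1 + 1 + 4 = 6.

6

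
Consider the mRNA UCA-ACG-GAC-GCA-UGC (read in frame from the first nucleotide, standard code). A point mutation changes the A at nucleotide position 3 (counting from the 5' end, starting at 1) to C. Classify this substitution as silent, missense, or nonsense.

silent

Position 3 falls in codon 1: UCA → Ser.
After the substitution the codon is UCC → Ser.
Both encode Ser, so the change is synonymous.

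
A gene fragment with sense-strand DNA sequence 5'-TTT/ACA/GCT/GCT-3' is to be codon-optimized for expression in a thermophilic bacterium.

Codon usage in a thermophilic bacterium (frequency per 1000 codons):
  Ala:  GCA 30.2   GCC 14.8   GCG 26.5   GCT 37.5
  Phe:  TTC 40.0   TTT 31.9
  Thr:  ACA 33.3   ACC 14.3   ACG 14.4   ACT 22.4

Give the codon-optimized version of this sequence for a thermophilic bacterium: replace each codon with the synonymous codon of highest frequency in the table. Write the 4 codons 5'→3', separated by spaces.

TTC ACA GCT GCT

Codon 1 (Phe): best is TTC at 40.0.
Codon 2 (Thr): best is ACA at 33.3.
Codon 3 (Ala): best is GCT at 37.5.
Codon 4 (Ala): best is GCT at 37.5.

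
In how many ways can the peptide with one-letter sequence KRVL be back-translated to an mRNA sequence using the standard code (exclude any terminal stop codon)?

288

Lys: 2 codons.
Arg: 6 codons.
Val: 4 codons.
Leu: 6 codons.
2 × 6 × 4 × 6 = 288.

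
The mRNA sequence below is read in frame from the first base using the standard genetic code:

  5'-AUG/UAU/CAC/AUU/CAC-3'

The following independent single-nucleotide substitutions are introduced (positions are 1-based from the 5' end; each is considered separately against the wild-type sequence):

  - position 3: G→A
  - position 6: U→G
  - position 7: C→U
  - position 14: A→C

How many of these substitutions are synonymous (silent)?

Codon 1: AUG (Met) → AUA (Ile) — missense.
Codon 2: UAU (Tyr) → UAG (Stop) — nonsense.
Codon 3: CAC (His) → UAC (Tyr) — missense.
Codon 5: CAC (His) → CCC (Pro) — missense.
Synonymous: 0 of 4.

0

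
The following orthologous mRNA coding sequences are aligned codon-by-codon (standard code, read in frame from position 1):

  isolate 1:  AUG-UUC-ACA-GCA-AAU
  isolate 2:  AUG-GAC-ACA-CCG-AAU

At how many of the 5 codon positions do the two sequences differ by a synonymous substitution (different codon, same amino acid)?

Codon 1: AUG Met / AUG Met — identical.
Codon 2: UUC Phe / GAC Asp — nonsynonymous.
Codon 3: ACA Thr / ACA Thr — identical.
Codon 4: GCA Ala / CCG Pro — nonsynonymous.
Codon 5: AAU Asn / AAU Asn — identical.
Synonymous differences: 0.

0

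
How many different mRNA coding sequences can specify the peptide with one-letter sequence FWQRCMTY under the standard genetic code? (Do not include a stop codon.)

Phe: 2 codons.
Trp: 1 codon.
Gln: 2 codons.
Arg: 6 codons.
Cys: 2 codons.
Met: 1 codon.
Thr: 4 codons.
Tyr: 2 codons.
2 × 1 × 2 × 6 × 2 × 1 × 4 × 2 = 384.

384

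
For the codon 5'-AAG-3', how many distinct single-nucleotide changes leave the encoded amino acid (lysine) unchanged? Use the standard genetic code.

1

Position 1: none → 0 synonymous.
Position 2: none → 0 synonymous.
Position 3: AAA → 1 synonymous.
Total: 0 + 0 + 1 = 1.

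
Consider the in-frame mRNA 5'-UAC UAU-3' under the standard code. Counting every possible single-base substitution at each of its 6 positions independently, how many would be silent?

Codon 1 (UAC, Tyr): 1 synonymous substitution.
Codon 2 (UAU, Tyr): 1 synonymous substitution.
Total: 1 + 1 = 2.

2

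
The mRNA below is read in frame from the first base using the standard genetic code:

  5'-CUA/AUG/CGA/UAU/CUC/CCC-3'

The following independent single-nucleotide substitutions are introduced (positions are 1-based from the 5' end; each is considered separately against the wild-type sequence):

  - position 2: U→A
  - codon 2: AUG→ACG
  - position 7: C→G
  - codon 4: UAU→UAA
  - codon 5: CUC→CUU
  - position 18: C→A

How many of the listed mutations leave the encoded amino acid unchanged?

2

Codon 1: CUA (Leu) → CAA (Gln) — missense.
Codon 2: AUG (Met) → ACG (Thr) — missense.
Codon 3: CGA (Arg) → GGA (Gly) — missense.
Codon 4: UAU (Tyr) → UAA (Stop) — nonsense.
Codon 5: CUC (Leu) → CUU (Leu) — synonymous.
Codon 6: CCC (Pro) → CCA (Pro) — synonymous.
Synonymous: 2 of 6.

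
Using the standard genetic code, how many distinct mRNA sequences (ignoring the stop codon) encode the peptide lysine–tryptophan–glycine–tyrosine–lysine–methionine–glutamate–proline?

256

Lys: 2 codons.
Trp: 1 codon.
Gly: 4 codons.
Tyr: 2 codons.
Lys: 2 codons.
Met: 1 codon.
Glu: 2 codons.
Pro: 4 codons.
2 × 1 × 4 × 2 × 2 × 1 × 2 × 4 = 256.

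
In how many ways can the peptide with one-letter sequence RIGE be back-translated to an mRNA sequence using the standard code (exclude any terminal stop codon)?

Arg: 6 codons.
Ile: 3 codons.
Gly: 4 codons.
Glu: 2 codons.
6 × 3 × 4 × 2 = 144.

144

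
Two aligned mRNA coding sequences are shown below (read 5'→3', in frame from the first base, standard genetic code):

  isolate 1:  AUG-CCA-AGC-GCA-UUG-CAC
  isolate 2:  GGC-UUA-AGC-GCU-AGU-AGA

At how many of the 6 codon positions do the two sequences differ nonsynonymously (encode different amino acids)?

4

Codon 1: AUG Met / GGC Gly — nonsynonymous.
Codon 2: CCA Pro / UUA Leu — nonsynonymous.
Codon 3: AGC Ser / AGC Ser — identical.
Codon 4: GCA Ala / GCU Ala — synonymous.
Codon 5: UUG Leu / AGU Ser — nonsynonymous.
Codon 6: CAC His / AGA Arg — nonsynonymous.
Nonsynonymous differences: 4.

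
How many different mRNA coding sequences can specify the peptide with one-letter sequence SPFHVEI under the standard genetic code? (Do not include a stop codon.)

2304

Ser: 6 codons.
Pro: 4 codons.
Phe: 2 codons.
His: 2 codons.
Val: 4 codons.
Glu: 2 codons.
Ile: 3 codons.
6 × 4 × 2 × 2 × 4 × 2 × 3 = 2304.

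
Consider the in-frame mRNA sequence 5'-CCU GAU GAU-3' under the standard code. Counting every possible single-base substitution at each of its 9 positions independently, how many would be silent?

Codon 1 (CCU, Pro): 3 synonymous substitutions.
Codon 2 (GAU, Asp): 1 synonymous substitution.
Codon 3 (GAU, Asp): 1 synonymous substitution.
Total: 3 + 1 + 1 = 5.

5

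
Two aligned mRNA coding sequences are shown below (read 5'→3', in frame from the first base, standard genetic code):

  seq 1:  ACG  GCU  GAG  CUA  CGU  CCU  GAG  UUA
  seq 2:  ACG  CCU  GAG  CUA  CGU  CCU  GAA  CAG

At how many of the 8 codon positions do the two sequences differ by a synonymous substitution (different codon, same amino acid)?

1

Codon 1: ACG Thr / ACG Thr — identical.
Codon 2: GCU Ala / CCU Pro — nonsynonymous.
Codon 3: GAG Glu / GAG Glu — identical.
Codon 4: CUA Leu / CUA Leu — identical.
Codon 5: CGU Arg / CGU Arg — identical.
Codon 6: CCU Pro / CCU Pro — identical.
Codon 7: GAG Glu / GAA Glu — synonymous.
Codon 8: UUA Leu / CAG Gln — nonsynonymous.
Synonymous differences: 1.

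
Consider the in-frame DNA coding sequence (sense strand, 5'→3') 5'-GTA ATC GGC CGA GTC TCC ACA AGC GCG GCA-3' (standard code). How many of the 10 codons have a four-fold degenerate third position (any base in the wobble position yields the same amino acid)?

8

Codon 1 GTA (Val): third position 4-fold.
Codon 2 ATC (Ile): third position 3-fold.
Codon 3 GGC (Gly): third position 4-fold.
Codon 4 CGA (Arg): third position 4-fold.
Codon 5 GTC (Val): third position 4-fold.
Codon 6 TCC (Ser): third position 4-fold.
Codon 7 ACA (Thr): third position 4-fold.
Codon 8 AGC (Ser): third position 2-fold.
Codon 9 GCG (Ala): third position 4-fold.
Codon 10 GCA (Ala): third position 4-fold.
Four-fold degenerate third positions: 8.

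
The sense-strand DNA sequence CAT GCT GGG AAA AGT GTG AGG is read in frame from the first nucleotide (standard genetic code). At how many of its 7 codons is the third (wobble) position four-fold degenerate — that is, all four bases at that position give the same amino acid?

3

Codon 1 CAT (His): third position 2-fold.
Codon 2 GCT (Ala): third position 4-fold.
Codon 3 GGG (Gly): third position 4-fold.
Codon 4 AAA (Lys): third position 2-fold.
Codon 5 AGT (Ser): third position 2-fold.
Codon 6 GTG (Val): third position 4-fold.
Codon 7 AGG (Arg): third position 2-fold.
Four-fold degenerate third positions: 3.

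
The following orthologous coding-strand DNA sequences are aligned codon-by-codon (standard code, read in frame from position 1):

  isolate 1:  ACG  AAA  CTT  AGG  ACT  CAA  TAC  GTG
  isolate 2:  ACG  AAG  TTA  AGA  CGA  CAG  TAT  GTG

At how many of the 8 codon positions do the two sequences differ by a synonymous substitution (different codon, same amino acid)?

Codon 1: ACG Thr / ACG Thr — identical.
Codon 2: AAA Lys / AAG Lys — synonymous.
Codon 3: CTT Leu / TTA Leu — synonymous.
Codon 4: AGG Arg / AGA Arg — synonymous.
Codon 5: ACT Thr / CGA Arg — nonsynonymous.
Codon 6: CAA Gln / CAG Gln — synonymous.
Codon 7: TAC Tyr / TAT Tyr — synonymous.
Codon 8: GTG Val / GTG Val — identical.
Synonymous differences: 5.

5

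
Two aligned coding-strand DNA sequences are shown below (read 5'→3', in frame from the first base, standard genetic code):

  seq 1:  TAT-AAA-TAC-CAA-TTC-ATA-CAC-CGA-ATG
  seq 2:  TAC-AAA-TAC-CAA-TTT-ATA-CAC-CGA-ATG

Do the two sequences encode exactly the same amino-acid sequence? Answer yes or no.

yes

Codon 1: TAT Tyr / TAC Tyr — synonymous.
Codon 2: AAA Lys / AAA Lys — identical.
Codon 3: TAC Tyr / TAC Tyr — identical.
Codon 4: CAA Gln / CAA Gln — identical.
Codon 5: TTC Phe / TTT Phe — synonymous.
Codon 6: ATA Ile / ATA Ile — identical.
Codon 7: CAC His / CAC His — identical.
Codon 8: CGA Arg / CGA Arg — identical.
Codon 9: ATG Met / ATG Met — identical.
Nonsynonymous differences: 0 → same protein.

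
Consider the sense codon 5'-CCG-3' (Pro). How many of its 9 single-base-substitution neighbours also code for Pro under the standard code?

3

Position 1: none → 0 synonymous.
Position 2: none → 0 synonymous.
Position 3: CCT, CCC, CCA → 3 synonymous.
Total: 0 + 0 + 3 = 3.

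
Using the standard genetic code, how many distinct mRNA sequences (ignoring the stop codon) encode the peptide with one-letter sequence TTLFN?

384

Thr: 4 codons.
Thr: 4 codons.
Leu: 6 codons.
Phe: 2 codons.
Asn: 2 codons.
4 × 4 × 6 × 2 × 2 = 384.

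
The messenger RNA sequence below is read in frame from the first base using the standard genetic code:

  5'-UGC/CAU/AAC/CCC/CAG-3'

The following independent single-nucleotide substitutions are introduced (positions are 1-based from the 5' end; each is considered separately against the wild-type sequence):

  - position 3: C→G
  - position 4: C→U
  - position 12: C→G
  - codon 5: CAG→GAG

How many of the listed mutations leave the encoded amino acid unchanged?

1

Codon 1: UGC (Cys) → UGG (Trp) — missense.
Codon 2: CAU (His) → UAU (Tyr) — missense.
Codon 4: CCC (Pro) → CCG (Pro) — synonymous.
Codon 5: CAG (Gln) → GAG (Glu) — missense.
Synonymous: 1 of 4.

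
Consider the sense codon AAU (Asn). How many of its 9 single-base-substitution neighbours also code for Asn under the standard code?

1

Position 1: none → 0 synonymous.
Position 2: none → 0 synonymous.
Position 3: AAC → 1 synonymous.
Total: 0 + 0 + 1 = 1.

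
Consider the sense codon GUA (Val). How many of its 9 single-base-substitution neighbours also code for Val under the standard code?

Position 1: none → 0 synonymous.
Position 2: none → 0 synonymous.
Position 3: GUU, GUC, GUG → 3 synonymous.
Total: 0 + 0 + 3 = 3.

3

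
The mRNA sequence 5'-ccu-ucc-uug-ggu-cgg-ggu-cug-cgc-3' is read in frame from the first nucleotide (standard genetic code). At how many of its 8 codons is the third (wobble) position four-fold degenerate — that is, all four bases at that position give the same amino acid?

7

Codon 1 CCU (Pro): third position 4-fold.
Codon 2 UCC (Ser): third position 4-fold.
Codon 3 UUG (Leu): third position 2-fold.
Codon 4 GGU (Gly): third position 4-fold.
Codon 5 CGG (Arg): third position 4-fold.
Codon 6 GGU (Gly): third position 4-fold.
Codon 7 CUG (Leu): third position 4-fold.
Codon 8 CGC (Arg): third position 4-fold.
Four-fold degenerate third positions: 7.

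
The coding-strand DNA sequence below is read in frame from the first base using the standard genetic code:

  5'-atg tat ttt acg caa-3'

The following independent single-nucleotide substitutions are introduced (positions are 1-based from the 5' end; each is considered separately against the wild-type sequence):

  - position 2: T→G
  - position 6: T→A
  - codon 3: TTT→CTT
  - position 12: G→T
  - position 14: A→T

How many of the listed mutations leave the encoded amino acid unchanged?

Codon 1: ATG (Met) → AGG (Arg) — missense.
Codon 2: TAT (Tyr) → TAA (Stop) — nonsense.
Codon 3: TTT (Phe) → CTT (Leu) — missense.
Codon 4: ACG (Thr) → ACT (Thr) — synonymous.
Codon 5: CAA (Gln) → CTA (Leu) — missense.
Synonymous: 1 of 5.

1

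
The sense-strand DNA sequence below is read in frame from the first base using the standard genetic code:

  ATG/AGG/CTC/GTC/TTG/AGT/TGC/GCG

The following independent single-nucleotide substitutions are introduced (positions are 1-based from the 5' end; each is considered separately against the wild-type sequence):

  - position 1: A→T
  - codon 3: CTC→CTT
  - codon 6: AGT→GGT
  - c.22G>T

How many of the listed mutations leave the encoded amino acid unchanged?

Codon 1: ATG (Met) → TTG (Leu) — missense.
Codon 3: CTC (Leu) → CTT (Leu) — synonymous.
Codon 6: AGT (Ser) → GGT (Gly) — missense.
Codon 8: GCG (Ala) → TCG (Ser) — missense.
Synonymous: 1 of 4.

1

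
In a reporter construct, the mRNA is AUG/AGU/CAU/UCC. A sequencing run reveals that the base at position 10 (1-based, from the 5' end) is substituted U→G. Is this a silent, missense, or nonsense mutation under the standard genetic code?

Position 10 falls in codon 4: UCC → Ser.
After the substitution the codon is GCC → Ala.
Ser ≠ Ala, so this is a missense mutation.

missense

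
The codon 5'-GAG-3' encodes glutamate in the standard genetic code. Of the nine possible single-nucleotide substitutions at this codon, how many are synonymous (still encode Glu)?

Position 1: none → 0 synonymous.
Position 2: none → 0 synonymous.
Position 3: GAA → 1 synonymous.
Total: 0 + 0 + 1 = 1.

1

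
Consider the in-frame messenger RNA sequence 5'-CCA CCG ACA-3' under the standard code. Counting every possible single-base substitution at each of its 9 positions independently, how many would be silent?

Codon 1 (CCA, Pro): 3 synonymous substitutions.
Codon 2 (CCG, Pro): 3 synonymous substitutions.
Codon 3 (ACA, Thr): 3 synonymous substitutions.
Total: 3 + 3 + 3 = 9.

9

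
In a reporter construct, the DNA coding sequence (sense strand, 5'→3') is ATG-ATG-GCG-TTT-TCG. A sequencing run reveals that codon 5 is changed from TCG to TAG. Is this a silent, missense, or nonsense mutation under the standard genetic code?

Position 14 falls in codon 5: TCG → Ser.
After the substitution the codon is TAG → Stop.
The new codon is a stop codon, so this is a nonsense mutation.

nonsense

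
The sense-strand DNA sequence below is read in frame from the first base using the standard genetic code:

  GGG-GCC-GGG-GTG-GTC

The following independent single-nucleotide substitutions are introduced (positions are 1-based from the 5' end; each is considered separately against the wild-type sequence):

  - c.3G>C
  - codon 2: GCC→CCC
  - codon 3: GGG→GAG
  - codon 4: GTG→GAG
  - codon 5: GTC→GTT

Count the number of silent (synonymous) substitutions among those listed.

2

Codon 1: GGG (Gly) → GGC (Gly) — synonymous.
Codon 2: GCC (Ala) → CCC (Pro) — missense.
Codon 3: GGG (Gly) → GAG (Glu) — missense.
Codon 4: GTG (Val) → GAG (Glu) — missense.
Codon 5: GTC (Val) → GTT (Val) — synonymous.
Synonymous: 2 of 5.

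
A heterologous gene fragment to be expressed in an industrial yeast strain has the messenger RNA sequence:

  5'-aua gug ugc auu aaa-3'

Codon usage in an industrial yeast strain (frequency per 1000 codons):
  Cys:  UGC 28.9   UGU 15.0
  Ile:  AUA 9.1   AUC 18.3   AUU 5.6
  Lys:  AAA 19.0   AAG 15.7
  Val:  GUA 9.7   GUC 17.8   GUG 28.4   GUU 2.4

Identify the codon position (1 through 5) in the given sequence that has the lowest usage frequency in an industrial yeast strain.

Codon 1 AUA (Ile): 9.1 per 1000.
Codon 2 GUG (Val): 28.4 per 1000.
Codon 3 UGC (Cys): 28.9 per 1000.
Codon 4 AUU (Ile): 5.6 per 1000.
Codon 5 AAA (Lys): 19.0 per 1000.
Lowest frequency is 5.6 at codon 4.

4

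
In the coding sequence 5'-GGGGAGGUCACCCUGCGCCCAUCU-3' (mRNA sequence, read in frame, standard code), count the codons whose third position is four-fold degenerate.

7

Codon 1 GGG (Gly): third position 4-fold.
Codon 2 GAG (Glu): third position 2-fold.
Codon 3 GUC (Val): third position 4-fold.
Codon 4 ACC (Thr): third position 4-fold.
Codon 5 CUG (Leu): third position 4-fold.
Codon 6 CGC (Arg): third position 4-fold.
Codon 7 CCA (Pro): third position 4-fold.
Codon 8 UCU (Ser): third position 4-fold.
Four-fold degenerate third positions: 7.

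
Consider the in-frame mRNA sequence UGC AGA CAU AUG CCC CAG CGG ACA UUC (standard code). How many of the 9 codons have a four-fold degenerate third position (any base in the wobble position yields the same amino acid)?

Codon 1 UGC (Cys): third position 2-fold.
Codon 2 AGA (Arg): third position 2-fold.
Codon 3 CAU (His): third position 2-fold.
Codon 4 AUG (Met): third position 1-fold.
Codon 5 CCC (Pro): third position 4-fold.
Codon 6 CAG (Gln): third position 2-fold.
Codon 7 CGG (Arg): third position 4-fold.
Codon 8 ACA (Thr): third position 4-fold.
Codon 9 UUC (Phe): third position 2-fold.
Four-fold degenerate third positions: 3.

3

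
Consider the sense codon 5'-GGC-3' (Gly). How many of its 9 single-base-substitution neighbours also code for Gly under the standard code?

Position 1: none → 0 synonymous.
Position 2: none → 0 synonymous.
Position 3: GGT, GGA, GGG → 3 synonymous.
Total: 0 + 0 + 3 = 3.

3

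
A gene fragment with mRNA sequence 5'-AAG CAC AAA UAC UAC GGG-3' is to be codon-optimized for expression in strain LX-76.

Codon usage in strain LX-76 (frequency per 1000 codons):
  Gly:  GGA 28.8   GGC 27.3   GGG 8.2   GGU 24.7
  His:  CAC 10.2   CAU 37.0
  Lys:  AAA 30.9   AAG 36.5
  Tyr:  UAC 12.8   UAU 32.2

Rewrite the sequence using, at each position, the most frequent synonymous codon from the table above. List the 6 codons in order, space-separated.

Codon 1 (Lys): best is AAG at 36.5.
Codon 2 (His): best is CAU at 37.0.
Codon 3 (Lys): best is AAG at 36.5.
Codon 4 (Tyr): best is UAU at 32.2.
Codon 5 (Tyr): best is UAU at 32.2.
Codon 6 (Gly): best is GGA at 28.8.

AAG CAU AAG UAU UAU GGA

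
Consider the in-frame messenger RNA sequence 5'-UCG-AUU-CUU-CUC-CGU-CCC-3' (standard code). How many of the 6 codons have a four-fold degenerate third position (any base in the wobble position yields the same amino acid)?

Codon 1 UCG (Ser): third position 4-fold.
Codon 2 AUU (Ile): third position 3-fold.
Codon 3 CUU (Leu): third position 4-fold.
Codon 4 CUC (Leu): third position 4-fold.
Codon 5 CGU (Arg): third position 4-fold.
Codon 6 CCC (Pro): third position 4-fold.
Four-fold degenerate third positions: 5.

5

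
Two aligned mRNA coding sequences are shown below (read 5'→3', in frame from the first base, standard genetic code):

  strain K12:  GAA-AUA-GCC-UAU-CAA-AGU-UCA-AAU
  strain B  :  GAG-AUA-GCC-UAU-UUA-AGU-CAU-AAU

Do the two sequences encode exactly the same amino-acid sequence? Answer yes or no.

no

Codon 1: GAA Glu / GAG Glu — synonymous.
Codon 2: AUA Ile / AUA Ile — identical.
Codon 3: GCC Ala / GCC Ala — identical.
Codon 4: UAU Tyr / UAU Tyr — identical.
Codon 5: CAA Gln / UUA Leu — nonsynonymous.
Codon 6: AGU Ser / AGU Ser — identical.
Codon 7: UCA Ser / CAU His — nonsynonymous.
Codon 8: AAU Asn / AAU Asn — identical.
Nonsynonymous differences: 2 → different protein.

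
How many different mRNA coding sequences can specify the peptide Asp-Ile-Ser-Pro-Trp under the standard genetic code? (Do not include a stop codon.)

144

Asp: 2 codons.
Ile: 3 codons.
Ser: 6 codons.
Pro: 4 codons.
Trp: 1 codon.
2 × 3 × 6 × 4 × 1 = 144.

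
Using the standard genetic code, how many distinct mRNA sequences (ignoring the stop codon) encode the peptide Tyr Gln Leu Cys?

48

Tyr: 2 codons.
Gln: 2 codons.
Leu: 6 codons.
Cys: 2 codons.
2 × 2 × 6 × 2 = 48.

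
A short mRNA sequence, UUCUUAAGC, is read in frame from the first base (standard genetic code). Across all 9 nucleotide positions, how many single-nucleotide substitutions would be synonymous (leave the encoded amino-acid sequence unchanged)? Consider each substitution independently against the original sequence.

4

Codon 1 (UUC, Phe): 1 synonymous substitution.
Codon 2 (UUA, Leu): 2 synonymous substitutions.
Codon 3 (AGC, Ser): 1 synonymous substitution.
Total: 1 + 2 + 1 = 4.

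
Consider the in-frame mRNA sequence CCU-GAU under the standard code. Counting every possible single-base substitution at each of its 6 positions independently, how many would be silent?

4

Codon 1 (CCU, Pro): 3 synonymous substitutions.
Codon 2 (GAU, Asp): 1 synonymous substitution.
Total: 3 + 1 = 4.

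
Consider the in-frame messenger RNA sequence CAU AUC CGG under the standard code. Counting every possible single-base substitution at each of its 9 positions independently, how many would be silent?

7

Codon 1 (CAU, His): 1 synonymous substitution.
Codon 2 (AUC, Ile): 2 synonymous substitutions.
Codon 3 (CGG, Arg): 4 synonymous substitutions.
Total: 1 + 2 + 4 = 7.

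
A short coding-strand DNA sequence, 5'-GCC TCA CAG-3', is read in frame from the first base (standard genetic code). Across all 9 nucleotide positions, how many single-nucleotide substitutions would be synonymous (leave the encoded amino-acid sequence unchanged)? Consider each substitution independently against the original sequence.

7

Codon 1 (GCC, Ala): 3 synonymous substitutions.
Codon 2 (TCA, Ser): 3 synonymous substitutions.
Codon 3 (CAG, Gln): 1 synonymous substitution.
Total: 3 + 3 + 1 = 7.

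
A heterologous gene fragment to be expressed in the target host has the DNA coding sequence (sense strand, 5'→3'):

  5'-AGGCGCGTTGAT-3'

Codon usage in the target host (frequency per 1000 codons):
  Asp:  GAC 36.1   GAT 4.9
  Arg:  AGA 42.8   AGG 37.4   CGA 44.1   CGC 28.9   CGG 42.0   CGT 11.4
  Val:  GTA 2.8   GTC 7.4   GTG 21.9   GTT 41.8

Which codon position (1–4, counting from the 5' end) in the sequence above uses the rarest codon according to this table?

4

Codon 1 AGG (Arg): 37.4 per 1000.
Codon 2 CGC (Arg): 28.9 per 1000.
Codon 3 GTT (Val): 41.8 per 1000.
Codon 4 GAT (Asp): 4.9 per 1000.
Lowest frequency is 4.9 at codon 4.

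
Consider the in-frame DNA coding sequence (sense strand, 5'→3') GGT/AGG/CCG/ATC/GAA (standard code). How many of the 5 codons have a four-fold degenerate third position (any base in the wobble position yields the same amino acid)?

2

Codon 1 GGT (Gly): third position 4-fold.
Codon 2 AGG (Arg): third position 2-fold.
Codon 3 CCG (Pro): third position 4-fold.
Codon 4 ATC (Ile): third position 3-fold.
Codon 5 GAA (Glu): third position 2-fold.
Four-fold degenerate third positions: 2.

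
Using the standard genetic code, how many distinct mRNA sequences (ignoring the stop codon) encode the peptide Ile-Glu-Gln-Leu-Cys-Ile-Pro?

1728

Ile: 3 codons.
Glu: 2 codons.
Gln: 2 codons.
Leu: 6 codons.
Cys: 2 codons.
Ile: 3 codons.
Pro: 4 codons.
3 × 2 × 2 × 6 × 2 × 3 × 4 = 1728.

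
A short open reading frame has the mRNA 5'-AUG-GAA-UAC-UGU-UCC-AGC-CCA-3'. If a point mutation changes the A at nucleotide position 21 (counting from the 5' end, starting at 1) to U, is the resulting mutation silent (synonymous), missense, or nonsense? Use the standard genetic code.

Position 21 falls in codon 7: CCA → Pro.
After the substitution the codon is CCU → Pro.
Both encode Pro, so the change is synonymous.

silent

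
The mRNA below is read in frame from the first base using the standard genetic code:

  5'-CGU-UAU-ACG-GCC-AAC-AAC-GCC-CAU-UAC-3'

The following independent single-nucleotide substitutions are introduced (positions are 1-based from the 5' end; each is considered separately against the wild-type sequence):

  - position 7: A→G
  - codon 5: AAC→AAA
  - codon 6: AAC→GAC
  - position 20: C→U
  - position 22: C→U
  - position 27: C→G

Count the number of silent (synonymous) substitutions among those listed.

Codon 3: ACG (Thr) → GCG (Ala) — missense.
Codon 5: AAC (Asn) → AAA (Lys) — missense.
Codon 6: AAC (Asn) → GAC (Asp) — missense.
Codon 7: GCC (Ala) → GUC (Val) — missense.
Codon 8: CAU (His) → UAU (Tyr) — missense.
Codon 9: UAC (Tyr) → UAG (Stop) — nonsense.
Synonymous: 0 of 6.

0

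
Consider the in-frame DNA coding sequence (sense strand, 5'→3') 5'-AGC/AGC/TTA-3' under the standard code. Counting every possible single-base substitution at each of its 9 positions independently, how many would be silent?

4

Codon 1 (AGC, Ser): 1 synonymous substitution.
Codon 2 (AGC, Ser): 1 synonymous substitution.
Codon 3 (TTA, Leu): 2 synonymous substitutions.
Total: 1 + 1 + 2 = 4.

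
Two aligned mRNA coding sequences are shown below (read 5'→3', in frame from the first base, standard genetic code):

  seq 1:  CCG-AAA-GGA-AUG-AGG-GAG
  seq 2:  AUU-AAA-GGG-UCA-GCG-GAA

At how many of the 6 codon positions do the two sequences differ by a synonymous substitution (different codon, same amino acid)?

Codon 1: CCG Pro / AUU Ile — nonsynonymous.
Codon 2: AAA Lys / AAA Lys — identical.
Codon 3: GGA Gly / GGG Gly — synonymous.
Codon 4: AUG Met / UCA Ser — nonsynonymous.
Codon 5: AGG Arg / GCG Ala — nonsynonymous.
Codon 6: GAG Glu / GAA Glu — synonymous.
Synonymous differences: 2.

2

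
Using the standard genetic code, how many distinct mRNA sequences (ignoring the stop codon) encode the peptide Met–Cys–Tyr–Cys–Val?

Met: 1 codon.
Cys: 2 codons.
Tyr: 2 codons.
Cys: 2 codons.
Val: 4 codons.
1 × 2 × 2 × 2 × 4 = 32.

32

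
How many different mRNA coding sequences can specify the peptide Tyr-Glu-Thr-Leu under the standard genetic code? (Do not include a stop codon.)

96

Tyr: 2 codons.
Glu: 2 codons.
Thr: 4 codons.
Leu: 6 codons.
2 × 2 × 4 × 6 = 96.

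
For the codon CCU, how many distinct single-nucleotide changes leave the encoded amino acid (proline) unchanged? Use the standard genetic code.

3

Position 1: none → 0 synonymous.
Position 2: none → 0 synonymous.
Position 3: CCC, CCA, CCG → 3 synonymous.
Total: 0 + 0 + 3 = 3.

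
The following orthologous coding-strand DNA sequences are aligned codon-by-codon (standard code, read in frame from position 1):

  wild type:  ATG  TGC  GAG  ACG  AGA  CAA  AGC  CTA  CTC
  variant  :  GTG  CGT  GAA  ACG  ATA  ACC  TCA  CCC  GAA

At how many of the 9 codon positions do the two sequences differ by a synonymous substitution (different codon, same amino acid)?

Codon 1: ATG Met / GTG Val — nonsynonymous.
Codon 2: TGC Cys / CGT Arg — nonsynonymous.
Codon 3: GAG Glu / GAA Glu — synonymous.
Codon 4: ACG Thr / ACG Thr — identical.
Codon 5: AGA Arg / ATA Ile — nonsynonymous.
Codon 6: CAA Gln / ACC Thr — nonsynonymous.
Codon 7: AGC Ser / TCA Ser — synonymous.
Codon 8: CTA Leu / CCC Pro — nonsynonymous.
Codon 9: CTC Leu / GAA Glu — nonsynonymous.
Synonymous differences: 2.

2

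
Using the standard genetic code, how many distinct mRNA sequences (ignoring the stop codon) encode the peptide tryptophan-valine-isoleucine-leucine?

72

Trp: 1 codon.
Val: 4 codons.
Ile: 3 codons.
Leu: 6 codons.
1 × 4 × 3 × 6 = 72.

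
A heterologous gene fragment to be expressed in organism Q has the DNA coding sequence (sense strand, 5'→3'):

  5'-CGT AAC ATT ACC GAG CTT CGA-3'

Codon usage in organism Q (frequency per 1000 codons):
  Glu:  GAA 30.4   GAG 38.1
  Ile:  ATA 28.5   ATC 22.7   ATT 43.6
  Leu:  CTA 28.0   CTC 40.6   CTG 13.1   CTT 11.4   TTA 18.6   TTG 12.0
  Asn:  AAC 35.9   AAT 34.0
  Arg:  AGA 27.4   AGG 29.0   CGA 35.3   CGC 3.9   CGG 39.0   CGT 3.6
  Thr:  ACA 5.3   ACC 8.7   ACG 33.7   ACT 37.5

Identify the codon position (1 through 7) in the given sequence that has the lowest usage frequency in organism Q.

Codon 1 CGT (Arg): 3.6 per 1000.
Codon 2 AAC (Asn): 35.9 per 1000.
Codon 3 ATT (Ile): 43.6 per 1000.
Codon 4 ACC (Thr): 8.7 per 1000.
Codon 5 GAG (Glu): 38.1 per 1000.
Codon 6 CTT (Leu): 11.4 per 1000.
Codon 7 CGA (Arg): 35.3 per 1000.
Lowest frequency is 3.6 at codon 1.

1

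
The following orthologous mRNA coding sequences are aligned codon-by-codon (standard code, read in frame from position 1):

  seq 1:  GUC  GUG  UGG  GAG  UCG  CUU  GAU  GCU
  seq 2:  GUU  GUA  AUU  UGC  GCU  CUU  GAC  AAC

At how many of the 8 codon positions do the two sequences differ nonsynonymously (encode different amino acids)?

4

Codon 1: GUC Val / GUU Val — synonymous.
Codon 2: GUG Val / GUA Val — synonymous.
Codon 3: UGG Trp / AUU Ile — nonsynonymous.
Codon 4: GAG Glu / UGC Cys — nonsynonymous.
Codon 5: UCG Ser / GCU Ala — nonsynonymous.
Codon 6: CUU Leu / CUU Leu — identical.
Codon 7: GAU Asp / GAC Asp — synonymous.
Codon 8: GCU Ala / AAC Asn — nonsynonymous.
Nonsynonymous differences: 4.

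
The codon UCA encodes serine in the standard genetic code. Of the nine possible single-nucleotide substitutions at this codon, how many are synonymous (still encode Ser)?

3

Position 1: none → 0 synonymous.
Position 2: none → 0 synonymous.
Position 3: UCU, UCC, UCG → 3 synonymous.
Total: 0 + 0 + 3 = 3.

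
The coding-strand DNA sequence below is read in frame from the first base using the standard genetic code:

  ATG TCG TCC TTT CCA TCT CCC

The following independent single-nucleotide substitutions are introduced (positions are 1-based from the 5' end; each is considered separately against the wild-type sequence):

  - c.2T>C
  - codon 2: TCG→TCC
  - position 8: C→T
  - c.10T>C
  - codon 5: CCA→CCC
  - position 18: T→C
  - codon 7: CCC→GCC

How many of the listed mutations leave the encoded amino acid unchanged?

Codon 1: ATG (Met) → ACG (Thr) — missense.
Codon 2: TCG (Ser) → TCC (Ser) — synonymous.
Codon 3: TCC (Ser) → TTC (Phe) — missense.
Codon 4: TTT (Phe) → CTT (Leu) — missense.
Codon 5: CCA (Pro) → CCC (Pro) — synonymous.
Codon 6: TCT (Ser) → TCC (Ser) — synonymous.
Codon 7: CCC (Pro) → GCC (Ala) — missense.
Synonymous: 3 of 7.

3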